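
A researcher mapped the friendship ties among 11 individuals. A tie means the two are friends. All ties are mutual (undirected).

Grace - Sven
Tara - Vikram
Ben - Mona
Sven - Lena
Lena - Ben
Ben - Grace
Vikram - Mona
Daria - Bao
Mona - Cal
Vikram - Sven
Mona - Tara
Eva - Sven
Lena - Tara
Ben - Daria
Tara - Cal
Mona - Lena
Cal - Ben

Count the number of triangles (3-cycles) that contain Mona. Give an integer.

5

Mona's neighbors: Ben, Cal, Lena, Tara, and Vikram.
Neighbor pairs that are themselves tied: Mona–Ben–Cal; Mona–Ben–Lena; Mona–Cal–Tara; Mona–Lena–Tara; Mona–Tara–Vikram. Each forms one triangle with Mona, for 5 in total.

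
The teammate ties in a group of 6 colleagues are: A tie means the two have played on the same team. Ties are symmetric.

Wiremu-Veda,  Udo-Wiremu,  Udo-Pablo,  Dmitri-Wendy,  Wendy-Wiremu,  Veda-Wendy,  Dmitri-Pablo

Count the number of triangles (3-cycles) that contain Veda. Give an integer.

1

Veda's neighbors: Wendy and Wiremu.
Neighbor pairs that are themselves tied: Veda–Wendy–Wiremu. Each forms one triangle with Veda, for 1 in total.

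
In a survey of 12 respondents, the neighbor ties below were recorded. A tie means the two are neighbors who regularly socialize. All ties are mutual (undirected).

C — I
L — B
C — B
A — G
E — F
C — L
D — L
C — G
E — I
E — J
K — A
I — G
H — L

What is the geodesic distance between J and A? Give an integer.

One shortest route is J – E – I – G – A, which uses 4 edges, and at distance 3 from J we only reach {C, G}, which does not include A. So d(J,A) = 4.

4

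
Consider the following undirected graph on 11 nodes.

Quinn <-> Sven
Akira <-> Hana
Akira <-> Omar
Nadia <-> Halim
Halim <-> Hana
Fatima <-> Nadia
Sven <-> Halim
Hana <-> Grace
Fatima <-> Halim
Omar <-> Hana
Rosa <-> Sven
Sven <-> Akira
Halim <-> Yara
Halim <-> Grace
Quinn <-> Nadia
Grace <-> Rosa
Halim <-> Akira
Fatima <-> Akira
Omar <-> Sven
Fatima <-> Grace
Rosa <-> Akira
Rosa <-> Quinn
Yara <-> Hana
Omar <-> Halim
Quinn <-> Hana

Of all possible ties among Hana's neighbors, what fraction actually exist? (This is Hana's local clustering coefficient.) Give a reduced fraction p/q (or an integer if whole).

Hana's neighbors: Akira, Grace, Halim, Omar, Quinn, and Yara (k = 6).
Possible neighbor pairs: C(6,2) = 15. Edges among them: Akira–Halim, Akira–Omar, Grace–Halim, Halim–Omar, Halim–Yara → e = 5.
Clustering(Hana) = 5/15 = 1/3.

1/3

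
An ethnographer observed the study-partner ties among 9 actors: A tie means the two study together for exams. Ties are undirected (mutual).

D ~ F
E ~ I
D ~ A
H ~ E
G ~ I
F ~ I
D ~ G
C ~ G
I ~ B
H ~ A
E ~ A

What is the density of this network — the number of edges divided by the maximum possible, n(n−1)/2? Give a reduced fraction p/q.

11/36

There are 11 edges and 9 nodes, so the maximum possible is C(9,2) = 36.
Density = 11/36.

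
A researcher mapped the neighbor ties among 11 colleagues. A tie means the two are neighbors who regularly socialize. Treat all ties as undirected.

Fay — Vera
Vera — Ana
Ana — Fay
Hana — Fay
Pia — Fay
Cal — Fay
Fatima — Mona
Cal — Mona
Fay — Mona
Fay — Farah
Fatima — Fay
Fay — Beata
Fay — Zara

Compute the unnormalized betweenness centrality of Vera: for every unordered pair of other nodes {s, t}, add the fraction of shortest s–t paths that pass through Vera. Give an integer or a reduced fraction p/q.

No shortest path between any pair of other nodes passes through Vera.
Summing the contributions gives betweenness(Vera) = 0.

0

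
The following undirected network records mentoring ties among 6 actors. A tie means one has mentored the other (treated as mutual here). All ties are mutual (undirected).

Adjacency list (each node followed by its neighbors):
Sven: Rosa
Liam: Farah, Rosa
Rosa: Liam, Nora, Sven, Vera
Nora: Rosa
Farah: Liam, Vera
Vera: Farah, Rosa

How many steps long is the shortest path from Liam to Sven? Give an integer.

One shortest route is Liam – Rosa – Sven, which uses 2 edges, and Liam and Sven are not directly tied, so nothing shorter exists. So d(Liam,Sven) = 2.

2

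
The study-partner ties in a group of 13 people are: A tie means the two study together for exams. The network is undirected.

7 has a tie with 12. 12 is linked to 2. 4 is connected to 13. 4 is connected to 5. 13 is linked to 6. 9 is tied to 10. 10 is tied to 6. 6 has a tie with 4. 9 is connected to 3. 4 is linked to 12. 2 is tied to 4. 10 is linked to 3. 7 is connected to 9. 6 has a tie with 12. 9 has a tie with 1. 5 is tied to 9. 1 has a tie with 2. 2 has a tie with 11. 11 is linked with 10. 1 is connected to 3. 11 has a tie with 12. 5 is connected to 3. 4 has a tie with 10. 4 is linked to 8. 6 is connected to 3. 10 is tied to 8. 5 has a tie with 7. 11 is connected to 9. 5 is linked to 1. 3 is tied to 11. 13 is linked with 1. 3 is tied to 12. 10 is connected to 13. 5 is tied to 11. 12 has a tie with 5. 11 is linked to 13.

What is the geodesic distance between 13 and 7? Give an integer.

One shortest route is 13 – 11 – 5 – 7, which uses 3 edges, and at distance 2 from 13 we only reach {2, 3, 5, 8, 9, 12}, which does not include 7. So d(13,7) = 3.

3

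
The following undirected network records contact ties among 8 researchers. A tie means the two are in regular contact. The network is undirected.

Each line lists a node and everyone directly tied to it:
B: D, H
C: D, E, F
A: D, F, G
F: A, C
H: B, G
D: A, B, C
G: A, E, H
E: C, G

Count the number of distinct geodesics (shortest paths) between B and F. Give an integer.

2

The shortest distance is 3. The length-3 paths are: B–D–C–F; B–D–A–F.
That gives 2 distinct shortest paths.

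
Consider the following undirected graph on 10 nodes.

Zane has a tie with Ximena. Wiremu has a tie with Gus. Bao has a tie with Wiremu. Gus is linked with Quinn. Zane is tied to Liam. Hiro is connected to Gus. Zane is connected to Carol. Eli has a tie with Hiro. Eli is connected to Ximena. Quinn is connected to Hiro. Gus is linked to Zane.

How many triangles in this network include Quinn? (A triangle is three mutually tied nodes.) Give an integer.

1

Quinn's neighbors: Gus and Hiro.
Neighbor pairs that are themselves tied: Quinn–Gus–Hiro. Each forms one triangle with Quinn, for 1 in total.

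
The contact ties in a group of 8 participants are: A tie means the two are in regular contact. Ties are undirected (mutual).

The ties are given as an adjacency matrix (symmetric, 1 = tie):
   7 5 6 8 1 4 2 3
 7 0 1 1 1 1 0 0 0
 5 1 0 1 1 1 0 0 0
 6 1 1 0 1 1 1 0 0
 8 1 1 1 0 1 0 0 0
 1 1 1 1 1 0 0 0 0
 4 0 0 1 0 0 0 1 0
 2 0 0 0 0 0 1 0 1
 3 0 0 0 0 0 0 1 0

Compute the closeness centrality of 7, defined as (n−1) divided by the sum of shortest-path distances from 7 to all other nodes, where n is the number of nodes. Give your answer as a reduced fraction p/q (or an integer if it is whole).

7/13

Distances from 7: 1:1, 2:3, 3:4, 4:2, 5:1, 6:1, 8:1. Sum = 13.
n = 8, so closeness = 7/13.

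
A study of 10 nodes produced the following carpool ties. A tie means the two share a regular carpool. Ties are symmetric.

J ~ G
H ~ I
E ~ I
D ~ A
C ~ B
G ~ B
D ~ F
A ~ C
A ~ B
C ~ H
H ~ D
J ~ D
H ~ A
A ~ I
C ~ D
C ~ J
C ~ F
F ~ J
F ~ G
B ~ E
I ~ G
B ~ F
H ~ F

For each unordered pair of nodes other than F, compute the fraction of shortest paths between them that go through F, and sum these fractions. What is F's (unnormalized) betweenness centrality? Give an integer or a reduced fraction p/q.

Pairs whose geodesics pass through F — H–G: 1/2; H–B: 1/3; H–J: 1/3; E–D: 1/5; E–J: 1/4; C–G: 1/3; G–D: 1/2; B–D: 1/3; B–J: 1/3.
All other pairs contribute 0.
Summing the contributions gives betweenness(F) = 187/60.

187/60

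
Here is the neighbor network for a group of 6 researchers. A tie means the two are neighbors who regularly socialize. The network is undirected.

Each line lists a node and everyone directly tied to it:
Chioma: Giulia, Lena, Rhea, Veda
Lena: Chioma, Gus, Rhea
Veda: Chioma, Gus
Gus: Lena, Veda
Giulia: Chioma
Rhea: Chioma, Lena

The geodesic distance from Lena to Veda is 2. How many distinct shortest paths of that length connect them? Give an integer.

The shortest distance is 2. The length-2 paths are: Lena–Gus–Veda; Lena–Chioma–Veda.
That gives 2 distinct shortest paths.

2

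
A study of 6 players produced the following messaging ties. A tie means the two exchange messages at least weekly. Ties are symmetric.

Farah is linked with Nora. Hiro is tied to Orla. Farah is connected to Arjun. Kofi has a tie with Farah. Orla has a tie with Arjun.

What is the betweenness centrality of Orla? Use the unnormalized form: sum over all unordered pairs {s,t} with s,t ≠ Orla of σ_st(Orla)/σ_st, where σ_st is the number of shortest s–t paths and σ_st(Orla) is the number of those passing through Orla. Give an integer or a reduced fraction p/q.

4

Pairs whose geodesics pass through Orla — Nora–Hiro: 1; Arjun–Hiro: 1; Hiro–Kofi: 1; Hiro–Farah: 1.
All other pairs contribute 0.
Summing the contributions gives betweenness(Orla) = 4.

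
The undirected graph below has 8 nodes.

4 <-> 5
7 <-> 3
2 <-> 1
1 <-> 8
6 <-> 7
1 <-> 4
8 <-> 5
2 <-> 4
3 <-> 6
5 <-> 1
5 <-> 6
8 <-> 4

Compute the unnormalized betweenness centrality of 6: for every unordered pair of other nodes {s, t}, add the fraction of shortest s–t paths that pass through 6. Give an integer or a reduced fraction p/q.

Pairs whose geodesics pass through 6 — 7–2: 2/2; 7–8: 1; 7–4: 1; 7–1: 1; 7–5: 1; 3–2: 2/2; 3–8: 1; 3–4: 1; 3–1: 1; 3–5: 1.
All other pairs contribute 0.
Summing the contributions gives betweenness(6) = 10.

10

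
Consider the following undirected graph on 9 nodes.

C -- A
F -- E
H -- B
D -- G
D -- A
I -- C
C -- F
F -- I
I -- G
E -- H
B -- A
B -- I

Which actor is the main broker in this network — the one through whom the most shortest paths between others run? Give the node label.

I

Unnormalized betweenness of each node: A:5, B:6, C:17/6, D:1, E:4/3, F:9/2, G:11/6, H:11/6, I:23/3.
I has the largest value, 23/3, making it the main broker — the node through which the most shortest paths run.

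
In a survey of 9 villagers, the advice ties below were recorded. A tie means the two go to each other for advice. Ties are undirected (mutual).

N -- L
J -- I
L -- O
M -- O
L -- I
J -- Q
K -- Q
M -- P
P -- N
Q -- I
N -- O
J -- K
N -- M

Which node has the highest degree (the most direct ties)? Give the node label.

N

Degrees — I:3, J:3, K:2, L:3, M:3, N:4, O:3, P:2, Q:3.
The maximum is 4, attained only by N.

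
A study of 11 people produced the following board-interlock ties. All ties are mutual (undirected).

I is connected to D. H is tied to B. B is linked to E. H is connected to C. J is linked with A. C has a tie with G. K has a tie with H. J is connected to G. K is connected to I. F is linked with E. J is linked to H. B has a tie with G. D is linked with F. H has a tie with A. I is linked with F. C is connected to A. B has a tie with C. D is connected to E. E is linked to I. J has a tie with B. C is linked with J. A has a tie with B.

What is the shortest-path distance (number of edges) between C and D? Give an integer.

3

One shortest route is C – B – E – D, which uses 3 edges, and at distance 2 from C we only reach {E, K}, which does not include D. So d(C,D) = 3.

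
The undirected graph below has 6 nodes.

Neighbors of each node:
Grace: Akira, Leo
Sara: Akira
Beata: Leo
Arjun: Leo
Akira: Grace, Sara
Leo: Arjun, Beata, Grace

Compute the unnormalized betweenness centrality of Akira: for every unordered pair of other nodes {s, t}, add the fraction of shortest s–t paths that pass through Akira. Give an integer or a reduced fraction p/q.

4

Pairs whose geodesics pass through Akira — Grace–Sara: 1; Beata–Sara: 1; Arjun–Sara: 1; Leo–Sara: 1.
All other pairs contribute 0.
Summing the contributions gives betweenness(Akira) = 4.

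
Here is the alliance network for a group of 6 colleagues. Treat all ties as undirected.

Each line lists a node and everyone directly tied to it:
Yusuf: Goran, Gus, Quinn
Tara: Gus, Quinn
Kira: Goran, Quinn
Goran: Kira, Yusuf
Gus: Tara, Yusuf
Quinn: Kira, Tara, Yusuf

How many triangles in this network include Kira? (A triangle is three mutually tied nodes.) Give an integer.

0

Kira's neighbors are Goran and Quinn, but none of them are tied to each other, so no triangle contains Kira.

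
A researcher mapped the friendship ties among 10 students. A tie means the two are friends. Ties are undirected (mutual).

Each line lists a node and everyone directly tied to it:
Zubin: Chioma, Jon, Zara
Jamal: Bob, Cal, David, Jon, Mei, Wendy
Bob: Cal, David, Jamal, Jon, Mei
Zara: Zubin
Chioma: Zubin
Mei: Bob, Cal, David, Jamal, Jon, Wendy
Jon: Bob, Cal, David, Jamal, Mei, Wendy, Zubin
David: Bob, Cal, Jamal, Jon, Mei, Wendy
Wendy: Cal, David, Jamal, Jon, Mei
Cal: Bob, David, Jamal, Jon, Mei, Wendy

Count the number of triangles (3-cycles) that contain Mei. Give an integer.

Mei's neighbors: Bob, Cal, David, Jamal, Jon, and Wendy.
Neighbor pairs that are themselves tied: Mei–Bob–Cal; Mei–Bob–David; Mei–Bob–Jamal; Mei–Bob–Jon; Mei–Cal–David; Mei–Cal–Jamal; Mei–Cal–Jon; Mei–Cal–Wendy; Mei–David–Jamal; Mei–David–Jon; Mei–David–Wendy; Mei–Jamal–Jon; Mei–Jamal–Wendy; Mei–Jon–Wendy. Each forms one triangle with Mei, for 14 in total.

14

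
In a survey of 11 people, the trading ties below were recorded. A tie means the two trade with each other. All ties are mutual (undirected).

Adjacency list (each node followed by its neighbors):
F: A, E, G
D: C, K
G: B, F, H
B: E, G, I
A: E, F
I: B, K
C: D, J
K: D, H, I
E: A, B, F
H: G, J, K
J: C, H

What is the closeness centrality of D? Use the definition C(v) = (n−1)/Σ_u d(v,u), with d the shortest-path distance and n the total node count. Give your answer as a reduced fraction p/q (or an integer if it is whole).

10/27

Distances from D: A:5, B:3, C:1, E:4, F:4, G:3, H:2, I:2, J:2, K:1. Sum = 27.
n = 11, so closeness = 10/27.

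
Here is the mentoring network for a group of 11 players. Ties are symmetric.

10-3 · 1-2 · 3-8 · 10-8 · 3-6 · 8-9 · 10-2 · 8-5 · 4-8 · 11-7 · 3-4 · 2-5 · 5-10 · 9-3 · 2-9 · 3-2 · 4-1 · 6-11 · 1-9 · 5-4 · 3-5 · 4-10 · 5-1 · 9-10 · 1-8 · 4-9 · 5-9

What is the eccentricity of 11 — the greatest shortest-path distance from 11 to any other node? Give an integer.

Distances from 11: 1:4, 2:3, 3:2, 4:3, 5:3, 6:1, 7:1, 8:3, 9:3, 10:3.
The largest is 4 (to 1), so the eccentricity of 11 is 4.

4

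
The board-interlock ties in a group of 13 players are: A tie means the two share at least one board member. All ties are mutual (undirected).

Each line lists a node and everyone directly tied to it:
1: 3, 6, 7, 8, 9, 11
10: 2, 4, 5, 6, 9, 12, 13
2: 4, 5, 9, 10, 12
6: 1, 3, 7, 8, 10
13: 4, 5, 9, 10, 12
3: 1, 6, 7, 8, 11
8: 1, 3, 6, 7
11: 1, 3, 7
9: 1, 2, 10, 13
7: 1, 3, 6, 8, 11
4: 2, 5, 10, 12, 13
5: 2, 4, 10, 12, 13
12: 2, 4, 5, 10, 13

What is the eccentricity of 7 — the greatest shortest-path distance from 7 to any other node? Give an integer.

Distances from 7: 1:1, 2:3, 3:1, 4:3, 5:3, 6:1, 8:1, 9:2, 10:2, 11:1, 12:3, 13:3.
The largest is 3 (to 2, 13, 12, 4, and 5), so the eccentricity of 7 is 3.

3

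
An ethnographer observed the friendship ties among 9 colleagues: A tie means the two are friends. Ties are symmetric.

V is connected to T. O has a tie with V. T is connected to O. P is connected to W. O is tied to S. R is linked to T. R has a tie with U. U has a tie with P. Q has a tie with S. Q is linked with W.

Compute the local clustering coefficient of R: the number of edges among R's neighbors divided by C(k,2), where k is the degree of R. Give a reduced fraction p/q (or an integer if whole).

0

R's neighbors: T and U (k = 2).
Possible neighbor pairs: C(2,2) = 1. Edges among them: none → e = 0.
Clustering(R) = 0/1.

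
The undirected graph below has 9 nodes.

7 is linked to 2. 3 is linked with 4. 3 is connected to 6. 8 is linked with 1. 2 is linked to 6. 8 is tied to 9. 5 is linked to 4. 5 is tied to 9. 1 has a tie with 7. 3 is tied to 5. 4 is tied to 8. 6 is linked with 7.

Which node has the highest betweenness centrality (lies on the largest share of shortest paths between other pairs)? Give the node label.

Unnormalized betweenness of each node: 1:9/2, 2:0, 3:15/2, 4:3, 5:3, 6:13/2, 7:9/2, 8:6, 9:1.
3 has the largest value, 15/2, making it the main broker — the node through which the most shortest paths run.

3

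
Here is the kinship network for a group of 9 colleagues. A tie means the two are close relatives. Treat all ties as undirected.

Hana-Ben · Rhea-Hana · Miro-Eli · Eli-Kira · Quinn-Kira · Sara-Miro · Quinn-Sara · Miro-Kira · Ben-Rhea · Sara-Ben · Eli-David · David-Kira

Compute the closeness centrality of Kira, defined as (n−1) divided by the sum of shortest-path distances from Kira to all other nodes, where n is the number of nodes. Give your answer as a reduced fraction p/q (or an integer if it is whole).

Distances from Kira: Ben:3, David:1, Eli:1, Hana:4, Miro:1, Quinn:1, Rhea:4, Sara:2. Sum = 17.
n = 9, so closeness = 8/17.

8/17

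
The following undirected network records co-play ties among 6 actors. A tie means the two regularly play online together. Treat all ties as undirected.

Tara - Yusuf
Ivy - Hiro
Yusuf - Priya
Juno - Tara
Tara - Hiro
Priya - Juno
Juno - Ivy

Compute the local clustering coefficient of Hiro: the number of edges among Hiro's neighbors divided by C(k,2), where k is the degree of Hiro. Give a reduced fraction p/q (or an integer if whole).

Hiro's neighbors: Ivy and Tara (k = 2).
Possible neighbor pairs: C(2,2) = 1. Edges among them: none → e = 0.
Clustering(Hiro) = 0/1.

0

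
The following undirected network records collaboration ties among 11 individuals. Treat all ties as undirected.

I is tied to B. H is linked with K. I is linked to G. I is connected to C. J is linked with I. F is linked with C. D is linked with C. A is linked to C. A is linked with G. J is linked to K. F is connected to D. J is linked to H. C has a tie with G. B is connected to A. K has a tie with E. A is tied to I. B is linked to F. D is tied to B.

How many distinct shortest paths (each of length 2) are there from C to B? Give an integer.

The shortest distance is 2. The length-2 paths are: C–A–B; C–F–B; C–I–B; C–D–B.
That gives 4 distinct shortest paths.

4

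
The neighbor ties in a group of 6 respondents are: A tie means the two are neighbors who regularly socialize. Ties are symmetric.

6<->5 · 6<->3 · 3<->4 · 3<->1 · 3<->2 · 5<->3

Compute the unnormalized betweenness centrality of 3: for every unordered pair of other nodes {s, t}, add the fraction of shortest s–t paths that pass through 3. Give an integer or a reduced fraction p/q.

9

Pairs whose geodesics pass through 3 — 2–4: 1; 2–6: 1; 2–5: 1; 2–1: 1; 4–6: 1; 4–5: 1; 4–1: 1; 6–1: 1; 5–1: 1.
All other pairs contribute 0.
Summing the contributions gives betweenness(3) = 9.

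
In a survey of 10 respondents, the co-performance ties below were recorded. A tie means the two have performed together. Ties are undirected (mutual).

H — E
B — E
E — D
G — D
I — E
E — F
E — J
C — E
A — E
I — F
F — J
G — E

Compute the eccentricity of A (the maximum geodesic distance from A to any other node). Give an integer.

2

Distances from A: B:2, C:2, D:2, E:1, F:2, G:2, H:2, I:2, J:2.
The largest is 2 (to I, G, C, F, H, J, D, and B), so the eccentricity of A is 2.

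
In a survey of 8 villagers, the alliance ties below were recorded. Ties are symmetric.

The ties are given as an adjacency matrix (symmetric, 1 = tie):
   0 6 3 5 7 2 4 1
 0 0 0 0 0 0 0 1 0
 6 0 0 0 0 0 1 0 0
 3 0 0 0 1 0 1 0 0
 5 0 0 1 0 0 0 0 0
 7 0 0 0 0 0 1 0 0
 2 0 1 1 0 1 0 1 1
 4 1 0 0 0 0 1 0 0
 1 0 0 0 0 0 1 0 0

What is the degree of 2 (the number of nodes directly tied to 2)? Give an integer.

2 is directly tied to 1, 3, 4, 6, and 7. That is 5 neighbors, so the degree of 2 is 5.

5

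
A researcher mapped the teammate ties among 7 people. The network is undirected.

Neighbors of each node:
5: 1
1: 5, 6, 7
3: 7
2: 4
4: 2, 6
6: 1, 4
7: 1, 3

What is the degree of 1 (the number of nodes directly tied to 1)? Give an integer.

3

1 is directly tied to 5, 6, and 7. That is 3 neighbors, so the degree of 1 is 3.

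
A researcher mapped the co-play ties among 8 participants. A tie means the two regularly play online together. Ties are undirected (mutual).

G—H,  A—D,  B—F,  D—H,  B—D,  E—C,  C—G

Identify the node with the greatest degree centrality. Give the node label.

Degrees — A:1, B:2, C:2, D:3, E:1, F:1, G:2, H:2.
The maximum is 3, attained only by D.

D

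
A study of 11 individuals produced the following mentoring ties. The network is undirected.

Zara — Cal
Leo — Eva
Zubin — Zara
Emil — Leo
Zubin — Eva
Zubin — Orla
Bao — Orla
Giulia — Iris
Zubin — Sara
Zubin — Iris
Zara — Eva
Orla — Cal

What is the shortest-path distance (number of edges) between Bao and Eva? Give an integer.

One shortest route is Bao – Orla – Zubin – Eva, which uses 3 edges, and at distance 2 from Bao we only reach {Cal, Zubin}, which does not include Eva. So d(Bao,Eva) = 3.

3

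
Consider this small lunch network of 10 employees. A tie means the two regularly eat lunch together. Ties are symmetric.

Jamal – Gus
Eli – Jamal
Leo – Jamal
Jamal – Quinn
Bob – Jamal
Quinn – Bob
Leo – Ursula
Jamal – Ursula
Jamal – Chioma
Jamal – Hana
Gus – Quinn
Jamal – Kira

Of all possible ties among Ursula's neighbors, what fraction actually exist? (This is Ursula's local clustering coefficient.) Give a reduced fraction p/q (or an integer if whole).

Ursula's neighbors: Jamal and Leo (k = 2).
Possible neighbor pairs: C(2,2) = 1. Edges among them: Jamal–Leo → e = 1.
Clustering(Ursula) = 1/1.

1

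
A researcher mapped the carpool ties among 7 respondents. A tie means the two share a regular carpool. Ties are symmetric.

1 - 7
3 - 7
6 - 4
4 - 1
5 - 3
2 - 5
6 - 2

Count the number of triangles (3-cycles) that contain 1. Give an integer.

0

1's neighbors are 4 and 7, but none of them are tied to each other, so no triangle contains 1.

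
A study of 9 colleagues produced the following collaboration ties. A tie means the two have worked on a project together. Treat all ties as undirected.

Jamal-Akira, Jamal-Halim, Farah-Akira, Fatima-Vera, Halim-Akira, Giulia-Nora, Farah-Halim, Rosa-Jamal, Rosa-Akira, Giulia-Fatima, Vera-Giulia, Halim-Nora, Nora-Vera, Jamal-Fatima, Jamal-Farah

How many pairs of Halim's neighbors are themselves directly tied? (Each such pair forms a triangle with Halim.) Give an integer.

Halim's neighbors: Akira, Farah, Jamal, and Nora.
Neighbor pairs that are themselves tied: Halim–Akira–Farah; Halim–Akira–Jamal; Halim–Farah–Jamal. Each forms one triangle with Halim, for 3 in total.

3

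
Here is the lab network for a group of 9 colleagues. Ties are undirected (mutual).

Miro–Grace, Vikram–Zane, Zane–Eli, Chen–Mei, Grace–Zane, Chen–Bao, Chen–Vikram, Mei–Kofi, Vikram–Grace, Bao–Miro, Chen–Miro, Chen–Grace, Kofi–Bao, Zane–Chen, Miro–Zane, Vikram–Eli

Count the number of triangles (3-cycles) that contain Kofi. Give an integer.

0

Kofi's neighbors are Bao and Mei, but none of them are tied to each other, so no triangle contains Kofi.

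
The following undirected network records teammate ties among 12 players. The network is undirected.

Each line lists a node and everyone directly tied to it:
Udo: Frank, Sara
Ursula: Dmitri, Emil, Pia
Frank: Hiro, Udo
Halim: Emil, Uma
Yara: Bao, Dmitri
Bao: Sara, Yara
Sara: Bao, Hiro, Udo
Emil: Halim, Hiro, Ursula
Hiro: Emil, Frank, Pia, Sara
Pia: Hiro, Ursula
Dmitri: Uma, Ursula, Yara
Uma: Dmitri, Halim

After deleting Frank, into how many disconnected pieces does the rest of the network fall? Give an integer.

Frank's neighbors (Hiro and Udo) remain reachable from one another through other ties, so the rest of the network stays in one piece.

1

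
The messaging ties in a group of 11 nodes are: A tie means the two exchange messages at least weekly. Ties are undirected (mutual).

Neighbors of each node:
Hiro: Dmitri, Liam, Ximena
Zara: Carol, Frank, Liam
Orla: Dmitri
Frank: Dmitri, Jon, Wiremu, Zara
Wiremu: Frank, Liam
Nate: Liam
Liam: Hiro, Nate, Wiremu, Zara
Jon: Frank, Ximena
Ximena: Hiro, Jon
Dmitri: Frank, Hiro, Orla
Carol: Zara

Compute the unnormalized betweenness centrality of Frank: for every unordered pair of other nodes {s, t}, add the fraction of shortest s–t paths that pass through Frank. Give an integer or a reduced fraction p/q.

Pairs whose geodesics pass through Frank — Jon–Nate: 2/3; Jon–Liam: 2/3; Jon–Zara: 1; Jon–Carol: 1; Jon–Wiremu: 1; Jon–Dmitri: 1; Jon–Orla: 1; Zara–Wiremu: 1/2; Zara–Ximena: 1/2; Zara–Dmitri: 1; Zara–Orla: 1; Carol–Wiremu: 1/2; Carol–Ximena: 1/2; Carol–Dmitri: 1 … (+4 more pairs).
All other pairs contribute 0.
Summing the contributions gives betweenness(Frank) = 89/6.

89/6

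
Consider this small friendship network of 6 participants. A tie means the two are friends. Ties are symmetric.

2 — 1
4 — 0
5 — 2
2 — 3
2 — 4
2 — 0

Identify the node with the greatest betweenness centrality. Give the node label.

Unnormalized betweenness of each node: 0:0, 1:0, 2:9, 3:0, 4:0, 5:0.
2 has the largest value, 9, making it the main broker — the node through which the most shortest paths run.

2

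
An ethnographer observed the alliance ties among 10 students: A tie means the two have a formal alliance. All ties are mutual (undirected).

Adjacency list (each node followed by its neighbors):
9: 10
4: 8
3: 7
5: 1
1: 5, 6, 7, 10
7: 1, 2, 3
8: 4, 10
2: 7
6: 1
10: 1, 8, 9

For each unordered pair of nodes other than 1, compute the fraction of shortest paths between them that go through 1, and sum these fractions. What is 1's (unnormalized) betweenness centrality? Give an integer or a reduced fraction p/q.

27

Pairs whose geodesics pass through 1 — 7–8: 1; 7–6: 1; 7–5: 1; 7–4: 1; 7–9: 1; 7–10: 1; 8–6: 1; 8–2: 1; 8–5: 1; 8–3: 1; 6–2: 1; 6–5: 1; 6–4: 1; 6–3: 1 … (+13 more pairs).
All other pairs contribute 0.
Summing the contributions gives betweenness(1) = 27.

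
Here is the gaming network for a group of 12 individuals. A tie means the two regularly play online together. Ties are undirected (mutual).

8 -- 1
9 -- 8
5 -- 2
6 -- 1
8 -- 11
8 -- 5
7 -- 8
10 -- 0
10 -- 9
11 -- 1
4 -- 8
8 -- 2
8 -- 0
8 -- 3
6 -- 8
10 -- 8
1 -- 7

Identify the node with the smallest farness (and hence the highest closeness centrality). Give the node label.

Farness (sum of distances to all others) for each node — 0:20, 1:18, 2:20, 3:21, 4:21, 5:20, 6:20, 7:20, 8:11, 9:20, 10:19, 11:20.
The smallest farness is 11, for 8, so 8 has the highest closeness.

8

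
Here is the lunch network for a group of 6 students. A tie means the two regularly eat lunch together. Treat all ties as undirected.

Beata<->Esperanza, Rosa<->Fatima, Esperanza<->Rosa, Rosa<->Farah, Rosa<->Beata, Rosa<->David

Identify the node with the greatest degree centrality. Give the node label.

Degrees — Beata:2, David:1, Esperanza:2, Farah:1, Fatima:1, Rosa:5.
The maximum is 5, attained only by Rosa.

Rosa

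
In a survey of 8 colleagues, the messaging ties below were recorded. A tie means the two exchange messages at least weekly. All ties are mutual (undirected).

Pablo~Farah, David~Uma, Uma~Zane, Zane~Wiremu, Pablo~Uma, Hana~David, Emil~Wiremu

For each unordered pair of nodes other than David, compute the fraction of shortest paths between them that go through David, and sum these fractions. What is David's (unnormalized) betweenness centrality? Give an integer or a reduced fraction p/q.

Pairs whose geodesics pass through David — Pablo–Hana: 1; Farah–Hana: 1; Zane–Hana: 1; Emil–Hana: 1; Hana–Uma: 1; Hana–Wiremu: 1.
All other pairs contribute 0.
Summing the contributions gives betweenness(David) = 6.

6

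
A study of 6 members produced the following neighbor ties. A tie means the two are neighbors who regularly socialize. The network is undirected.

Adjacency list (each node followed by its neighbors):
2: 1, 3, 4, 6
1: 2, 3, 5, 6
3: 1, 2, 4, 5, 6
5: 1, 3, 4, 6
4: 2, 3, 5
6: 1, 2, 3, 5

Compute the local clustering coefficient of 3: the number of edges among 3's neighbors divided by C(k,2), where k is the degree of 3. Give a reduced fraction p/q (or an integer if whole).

7/10

3's neighbors: 1, 2, 4, 5, and 6 (k = 5).
Possible neighbor pairs: C(5,2) = 10. Edges among them: 1–2, 1–5, 1–6, 2–4, 2–6, 4–5, 5–6 → e = 7.
Clustering(3) = 7/10.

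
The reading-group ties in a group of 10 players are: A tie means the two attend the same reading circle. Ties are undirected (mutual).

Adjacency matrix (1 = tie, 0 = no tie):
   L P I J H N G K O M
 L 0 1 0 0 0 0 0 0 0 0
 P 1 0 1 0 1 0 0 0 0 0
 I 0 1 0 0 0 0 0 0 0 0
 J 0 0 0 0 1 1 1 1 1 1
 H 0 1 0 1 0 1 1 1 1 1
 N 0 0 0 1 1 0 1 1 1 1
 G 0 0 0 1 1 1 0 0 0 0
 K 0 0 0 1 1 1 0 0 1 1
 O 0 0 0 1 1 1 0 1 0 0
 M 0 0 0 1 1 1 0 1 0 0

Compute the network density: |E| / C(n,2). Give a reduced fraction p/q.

There are 20 edges and 10 nodes, so the maximum possible is C(10,2) = 45.
Density = 20/45 = 4/9.

4/9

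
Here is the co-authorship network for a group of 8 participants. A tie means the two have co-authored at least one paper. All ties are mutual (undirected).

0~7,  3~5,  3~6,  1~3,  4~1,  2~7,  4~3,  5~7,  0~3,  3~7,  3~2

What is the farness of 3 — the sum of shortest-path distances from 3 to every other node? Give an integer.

Distances from 3: 0:1, 1:1, 2:1, 4:1, 5:1, 6:1, 7:1.
Sum = 1 + 1 + 1 + 1 + 1 + 1 + 1 = 7.

7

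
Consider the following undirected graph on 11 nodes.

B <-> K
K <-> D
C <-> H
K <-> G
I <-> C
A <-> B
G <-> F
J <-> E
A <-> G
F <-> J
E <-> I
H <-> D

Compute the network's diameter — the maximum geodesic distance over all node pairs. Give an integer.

Eccentricity of each node (its greatest distance to any other): A:5, B:5, C:5, D:4, E:5, F:4, G:4, H:4, I:5, J:4, K:4.
The maximum eccentricity is 5, realized for instance by the pair I–B via I – C – H – D – K – B. So the diameter is 5.

5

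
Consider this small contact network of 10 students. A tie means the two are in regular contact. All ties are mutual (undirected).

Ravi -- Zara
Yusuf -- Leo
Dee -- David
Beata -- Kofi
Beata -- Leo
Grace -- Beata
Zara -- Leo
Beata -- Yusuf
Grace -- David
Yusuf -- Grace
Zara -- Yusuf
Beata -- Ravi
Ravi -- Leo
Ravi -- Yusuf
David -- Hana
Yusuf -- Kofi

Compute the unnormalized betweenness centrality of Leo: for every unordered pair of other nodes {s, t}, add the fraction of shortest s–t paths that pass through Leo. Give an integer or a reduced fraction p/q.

Pairs whose geodesics pass through Leo — Beata–Zara: 1/3.
All other pairs contribute 0.
Summing the contributions gives betweenness(Leo) = 1/3.

1/3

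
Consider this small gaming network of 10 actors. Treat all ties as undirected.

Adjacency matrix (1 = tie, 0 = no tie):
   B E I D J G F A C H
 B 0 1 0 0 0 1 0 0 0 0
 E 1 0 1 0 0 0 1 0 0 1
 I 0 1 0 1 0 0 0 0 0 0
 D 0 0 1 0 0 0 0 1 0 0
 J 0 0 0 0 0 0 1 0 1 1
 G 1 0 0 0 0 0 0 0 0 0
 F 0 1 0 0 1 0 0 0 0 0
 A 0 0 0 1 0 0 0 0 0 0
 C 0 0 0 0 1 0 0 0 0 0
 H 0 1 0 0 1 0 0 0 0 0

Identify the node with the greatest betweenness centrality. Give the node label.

E

Unnormalized betweenness of each node: A:0, B:8, C:0, D:8, E:53/2, F:6, G:0, H:6, I:14, J:17/2.
E has the largest value, 53/2, making it the main broker — the node through which the most shortest paths run.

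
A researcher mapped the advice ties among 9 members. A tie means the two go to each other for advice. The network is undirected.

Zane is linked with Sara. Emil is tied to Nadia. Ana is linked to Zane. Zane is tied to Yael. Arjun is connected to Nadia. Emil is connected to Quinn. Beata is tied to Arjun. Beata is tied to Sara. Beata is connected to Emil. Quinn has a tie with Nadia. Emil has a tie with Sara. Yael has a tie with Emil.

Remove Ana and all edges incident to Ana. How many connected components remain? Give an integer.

Ana's neighbors (Zane) remain reachable from one another through other ties, so the rest of the network stays in one piece.

1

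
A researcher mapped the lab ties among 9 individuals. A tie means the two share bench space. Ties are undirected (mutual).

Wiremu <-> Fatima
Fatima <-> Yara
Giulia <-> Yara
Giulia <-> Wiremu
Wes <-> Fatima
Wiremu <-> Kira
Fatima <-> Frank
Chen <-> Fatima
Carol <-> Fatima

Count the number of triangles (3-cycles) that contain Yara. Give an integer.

0

Yara's neighbors are Fatima and Giulia, but none of them are tied to each other, so no triangle contains Yara.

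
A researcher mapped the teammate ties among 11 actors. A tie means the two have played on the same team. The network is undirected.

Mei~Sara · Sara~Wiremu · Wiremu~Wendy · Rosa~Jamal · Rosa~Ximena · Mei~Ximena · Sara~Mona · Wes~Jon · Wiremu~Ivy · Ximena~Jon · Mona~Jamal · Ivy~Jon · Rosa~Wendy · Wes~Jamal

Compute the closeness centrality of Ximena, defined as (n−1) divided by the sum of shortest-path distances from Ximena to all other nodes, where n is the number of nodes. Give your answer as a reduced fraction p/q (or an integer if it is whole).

10/19

Distances from Ximena: Ivy:2, Jamal:2, Jon:1, Mei:1, Mona:3, Rosa:1, Sara:2, Wendy:2, Wes:2, Wiremu:3. Sum = 19.
n = 11, so closeness = 10/19.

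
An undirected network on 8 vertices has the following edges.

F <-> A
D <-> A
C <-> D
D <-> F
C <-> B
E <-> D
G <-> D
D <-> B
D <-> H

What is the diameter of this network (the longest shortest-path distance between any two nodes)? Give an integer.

Eccentricity of each node (its greatest distance to any other): A:2, B:2, C:2, D:1, E:2, F:2, G:2, H:2.
The maximum eccentricity is 2, realized for instance by the pair E–C via E – D – C. So the diameter is 2.

2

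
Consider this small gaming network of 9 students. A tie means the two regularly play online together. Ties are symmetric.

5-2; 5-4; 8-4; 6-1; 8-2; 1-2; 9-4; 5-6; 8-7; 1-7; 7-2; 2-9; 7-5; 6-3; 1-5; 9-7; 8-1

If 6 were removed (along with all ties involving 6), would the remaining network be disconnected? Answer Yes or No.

Yes

Removing 6 leaves {1, 2, 4, 5, 7, 8, and 9} with no path to {3}, so the network splits into 2 components. 6 is a cut vertex.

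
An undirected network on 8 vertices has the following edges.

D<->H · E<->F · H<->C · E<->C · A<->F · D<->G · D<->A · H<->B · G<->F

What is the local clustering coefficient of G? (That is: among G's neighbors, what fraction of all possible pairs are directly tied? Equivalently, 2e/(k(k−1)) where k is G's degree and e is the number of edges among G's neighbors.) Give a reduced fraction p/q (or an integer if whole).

G's neighbors: D and F (k = 2).
Possible neighbor pairs: C(2,2) = 1. Edges among them: none → e = 0.
Clustering(G) = 0/1.

0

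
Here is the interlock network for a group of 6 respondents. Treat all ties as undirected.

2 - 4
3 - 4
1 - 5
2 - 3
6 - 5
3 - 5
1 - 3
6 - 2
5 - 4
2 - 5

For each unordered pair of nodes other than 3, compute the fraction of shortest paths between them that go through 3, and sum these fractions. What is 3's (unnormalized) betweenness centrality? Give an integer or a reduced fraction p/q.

1

Pairs whose geodesics pass through 3 — 1–2: 1/2; 1–4: 1/2.
All other pairs contribute 0.
Summing the contributions gives betweenness(3) = 1.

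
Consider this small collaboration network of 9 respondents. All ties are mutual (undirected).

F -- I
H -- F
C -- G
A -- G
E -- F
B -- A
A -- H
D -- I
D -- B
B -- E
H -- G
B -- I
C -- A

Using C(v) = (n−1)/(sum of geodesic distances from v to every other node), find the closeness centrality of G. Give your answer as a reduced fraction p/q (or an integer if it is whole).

1/2

Distances from G: A:1, B:2, C:1, D:3, E:3, F:2, H:1, I:3. Sum = 16.
n = 9, so closeness = 8/16 = 1/2.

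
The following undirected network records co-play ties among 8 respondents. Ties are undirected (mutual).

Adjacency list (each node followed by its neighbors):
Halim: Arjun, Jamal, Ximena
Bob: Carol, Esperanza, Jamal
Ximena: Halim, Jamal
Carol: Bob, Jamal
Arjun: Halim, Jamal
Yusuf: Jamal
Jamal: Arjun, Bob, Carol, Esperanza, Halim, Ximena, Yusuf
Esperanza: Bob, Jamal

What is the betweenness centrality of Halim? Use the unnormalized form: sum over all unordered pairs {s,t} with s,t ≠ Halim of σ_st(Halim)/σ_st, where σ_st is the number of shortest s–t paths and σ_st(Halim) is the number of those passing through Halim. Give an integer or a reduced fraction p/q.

Pairs whose geodesics pass through Halim — Ximena–Arjun: 1/2.
All other pairs contribute 0.
Summing the contributions gives betweenness(Halim) = 1/2.

1/2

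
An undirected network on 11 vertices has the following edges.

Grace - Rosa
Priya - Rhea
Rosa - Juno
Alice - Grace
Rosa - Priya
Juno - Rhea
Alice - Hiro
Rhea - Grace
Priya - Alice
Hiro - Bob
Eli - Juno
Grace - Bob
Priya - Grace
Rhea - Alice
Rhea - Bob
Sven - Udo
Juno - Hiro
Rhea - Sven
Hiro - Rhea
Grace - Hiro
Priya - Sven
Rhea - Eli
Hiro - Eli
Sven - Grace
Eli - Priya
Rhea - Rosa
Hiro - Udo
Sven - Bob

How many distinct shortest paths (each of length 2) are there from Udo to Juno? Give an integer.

1

The shortest distance is 2, and the only length-2 path is Udo–Hiro–Juno. So there is exactly 1 shortest path.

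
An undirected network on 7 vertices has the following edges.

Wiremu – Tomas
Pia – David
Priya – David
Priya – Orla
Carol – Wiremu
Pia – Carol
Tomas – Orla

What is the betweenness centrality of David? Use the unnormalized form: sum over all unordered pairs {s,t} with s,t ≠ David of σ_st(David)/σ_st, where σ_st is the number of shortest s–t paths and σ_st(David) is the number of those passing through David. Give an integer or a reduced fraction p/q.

3

Pairs whose geodesics pass through David — Carol–Priya: 1; Pia–Priya: 1; Pia–Orla: 1.
All other pairs contribute 0.
Summing the contributions gives betweenness(David) = 3.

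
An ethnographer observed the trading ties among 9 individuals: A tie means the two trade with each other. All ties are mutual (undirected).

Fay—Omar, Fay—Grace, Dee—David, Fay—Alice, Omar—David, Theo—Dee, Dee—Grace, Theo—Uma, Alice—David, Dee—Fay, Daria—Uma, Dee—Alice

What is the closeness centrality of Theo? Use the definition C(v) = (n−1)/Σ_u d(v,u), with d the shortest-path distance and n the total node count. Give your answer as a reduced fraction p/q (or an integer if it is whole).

8/15

Distances from Theo: Alice:2, Daria:2, David:2, Dee:1, Fay:2, Grace:2, Omar:3, Uma:1. Sum = 15.
n = 9, so closeness = 8/15.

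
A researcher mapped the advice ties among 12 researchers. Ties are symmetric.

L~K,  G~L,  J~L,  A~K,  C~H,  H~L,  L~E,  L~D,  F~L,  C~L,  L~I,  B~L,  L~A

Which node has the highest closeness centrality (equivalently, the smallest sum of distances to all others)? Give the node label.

L

Farness (sum of distances to all others) for each node — A:20, B:21, C:20, D:21, E:21, F:21, G:21, H:20, I:21, J:21, K:20, L:11.
The smallest farness is 11, for L, so L has the highest closeness.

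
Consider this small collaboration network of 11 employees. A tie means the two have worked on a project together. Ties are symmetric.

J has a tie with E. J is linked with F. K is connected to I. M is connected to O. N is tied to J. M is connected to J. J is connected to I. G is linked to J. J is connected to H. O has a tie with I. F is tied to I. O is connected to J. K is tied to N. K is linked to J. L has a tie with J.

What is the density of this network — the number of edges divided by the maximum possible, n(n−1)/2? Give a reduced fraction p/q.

3/11

There are 15 edges and 11 nodes, so the maximum possible is C(11,2) = 55.
Density = 15/55 = 3/11.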